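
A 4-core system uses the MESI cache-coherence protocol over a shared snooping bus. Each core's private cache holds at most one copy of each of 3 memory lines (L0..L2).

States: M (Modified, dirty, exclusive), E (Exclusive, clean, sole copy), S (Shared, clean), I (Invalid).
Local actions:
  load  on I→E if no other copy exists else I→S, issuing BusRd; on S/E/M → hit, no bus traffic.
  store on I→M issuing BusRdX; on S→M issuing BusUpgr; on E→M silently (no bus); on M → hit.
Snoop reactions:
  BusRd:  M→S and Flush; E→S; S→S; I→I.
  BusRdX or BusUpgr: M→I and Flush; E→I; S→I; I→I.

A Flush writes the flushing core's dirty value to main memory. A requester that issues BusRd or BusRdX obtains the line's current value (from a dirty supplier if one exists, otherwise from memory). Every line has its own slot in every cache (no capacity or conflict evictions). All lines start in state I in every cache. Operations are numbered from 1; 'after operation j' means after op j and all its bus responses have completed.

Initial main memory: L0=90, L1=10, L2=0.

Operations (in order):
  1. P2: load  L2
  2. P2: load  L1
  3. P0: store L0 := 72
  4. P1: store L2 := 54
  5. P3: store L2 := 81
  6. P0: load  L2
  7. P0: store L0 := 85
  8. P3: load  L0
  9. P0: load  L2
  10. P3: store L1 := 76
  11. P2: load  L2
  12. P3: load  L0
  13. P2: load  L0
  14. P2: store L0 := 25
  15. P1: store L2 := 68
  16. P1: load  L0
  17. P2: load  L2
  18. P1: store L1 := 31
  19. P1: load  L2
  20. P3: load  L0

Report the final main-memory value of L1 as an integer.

[1] P2: load  L2 | P0:I, P1:I, P2:E(0), P3:I | bus: BusRd
[2] P2: load  L1 | P0:I, P1:I, P2:E(10), P3:I | bus: BusRd
[3] P0: store L0 := 72 | P0:M(72), P1:I, P2:I, P3:I | bus: BusRdX
[4] P1: store L2 := 54 | P0:I, P1:M(54), P2:I, P3:I | bus: BusRdX
[5] P3: store L2 := 81 | P0:I, P1:I, P2:I, P3:M(81) | bus: BusRdX,Flush
[6] P0: load  L2 | P0:S(81), P1:I, P2:I, P3:S(81) | bus: BusRd,Flush
[7] P0: store L0 := 85 | P0:M(85), P1:I, P2:I, P3:I | bus: none
[8] P3: load  L0 | P0:S(85), P1:I, P2:I, P3:S(85) | bus: BusRd,Flush
[9] P0: load  L2 | P0:S(81), P1:I, P2:I, P3:S(81) | bus: none
[10] P3: store L1 := 76 | P0:I, P1:I, P2:I, P3:M(76) | bus: BusRdX
[11] P2: load  L2 | P0:S(81), P1:I, P2:S(81), P3:S(81) | bus: BusRd
[12] P3: load  L0 | P0:S(85), P1:I, P2:I, P3:S(85) | bus: none
[13] P2: load  L0 | P0:S(85), P1:I, P2:S(85), P3:S(85) | bus: BusRd
[14] P2: store L0 := 25 | P0:I, P1:I, P2:M(25), P3:I | bus: BusUpgr
[15] P1: store L2 := 68 | P0:I, P1:M(68), P2:I, P3:I | bus: BusRdX
[16] P1: load  L0 | P0:I, P1:S(25), P2:S(25), P3:I | bus: BusRd,Flush
[17] P2: load  L2 | P0:I, P1:S(68), P2:S(68), P3:I | bus: BusRd,Flush
[18] P1: store L1 := 31 | P0:I, P1:M(31), P2:I, P3:I | bus: BusRdX,Flush
[19] P1: load  L2 | P0:I, P1:S(68), P2:S(68), P3:I | bus: none
[20] P3: load  L0 | P0:I, P1:S(25), P2:S(25), P3:S(25) | bus: BusRd

memory[L1] = 76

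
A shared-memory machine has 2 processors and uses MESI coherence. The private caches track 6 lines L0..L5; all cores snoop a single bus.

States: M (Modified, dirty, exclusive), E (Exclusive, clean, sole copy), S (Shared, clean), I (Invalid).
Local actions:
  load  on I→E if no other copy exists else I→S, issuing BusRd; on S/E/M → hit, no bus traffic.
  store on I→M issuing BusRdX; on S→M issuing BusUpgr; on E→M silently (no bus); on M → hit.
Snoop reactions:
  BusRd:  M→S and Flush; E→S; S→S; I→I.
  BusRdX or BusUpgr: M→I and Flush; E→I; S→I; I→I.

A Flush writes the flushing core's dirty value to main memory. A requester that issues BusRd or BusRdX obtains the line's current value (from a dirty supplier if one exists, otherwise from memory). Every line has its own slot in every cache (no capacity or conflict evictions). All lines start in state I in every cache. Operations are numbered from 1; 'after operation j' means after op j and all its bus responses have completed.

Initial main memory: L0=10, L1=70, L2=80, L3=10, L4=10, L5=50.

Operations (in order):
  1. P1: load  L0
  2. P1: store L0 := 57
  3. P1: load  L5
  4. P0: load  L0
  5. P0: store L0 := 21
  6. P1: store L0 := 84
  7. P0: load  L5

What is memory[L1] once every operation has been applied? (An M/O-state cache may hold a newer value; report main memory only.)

[1] P1: load  L0 | P0:I, P1:E(10) | bus: BusRd
[2] P1: store L0 := 57 | P0:I, P1:M(57) | bus: none
[3] P1: load  L5 | P0:I, P1:E(50) | bus: BusRd
[4] P0: load  L0 | P0:S(57), P1:S(57) | bus: BusRd,Flush
[5] P0: store L0 := 21 | P0:M(21), P1:I | bus: BusUpgr
[6] P1: store L0 := 84 | P0:I, P1:M(84) | bus: BusRdX,Flush
[7] P0: load  L5 | P0:S(50), P1:S(50) | bus: BusRd

memory[L1] = 70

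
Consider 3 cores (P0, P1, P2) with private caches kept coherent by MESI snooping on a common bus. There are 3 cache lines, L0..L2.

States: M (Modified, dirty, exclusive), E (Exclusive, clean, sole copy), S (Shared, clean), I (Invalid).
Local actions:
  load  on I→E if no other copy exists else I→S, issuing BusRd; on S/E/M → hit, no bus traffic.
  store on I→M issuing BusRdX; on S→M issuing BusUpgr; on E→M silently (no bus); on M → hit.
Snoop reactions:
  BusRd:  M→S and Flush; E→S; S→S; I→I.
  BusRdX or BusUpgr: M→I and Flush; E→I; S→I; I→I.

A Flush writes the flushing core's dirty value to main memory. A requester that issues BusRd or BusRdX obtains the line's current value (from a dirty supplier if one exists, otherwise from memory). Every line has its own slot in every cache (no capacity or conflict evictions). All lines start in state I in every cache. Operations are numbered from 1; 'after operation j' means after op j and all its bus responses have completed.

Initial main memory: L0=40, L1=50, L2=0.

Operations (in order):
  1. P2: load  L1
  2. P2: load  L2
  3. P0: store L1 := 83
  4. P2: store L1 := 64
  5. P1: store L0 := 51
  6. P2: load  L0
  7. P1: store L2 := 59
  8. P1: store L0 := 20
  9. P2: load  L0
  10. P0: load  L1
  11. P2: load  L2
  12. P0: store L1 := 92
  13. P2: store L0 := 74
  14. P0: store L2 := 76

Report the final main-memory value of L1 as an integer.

step 1: P2: load  L1  ⟶  IIE  (L1)  txn=BusRd  M[L1]=50
step 2: P2: load  L2  ⟶  IIE  (L2)  txn=BusRd  M[L2]=0
step 3: P0: store L1 := 83  ⟶  MII  (L1)  txn=BusRdX  M[L1]=50
step 4: P2: store L1 := 64  ⟶  IIM  (L1)  txn=BusRdX+Flush  M[L1]=83
step 5: P1: store L0 := 51  ⟶  IMI  (L0)  txn=BusRdX  M[L0]=40
step 6: P2: load  L0  ⟶  ISS  (L0)  txn=BusRd+Flush  M[L0]=51
step 7: P1: store L2 := 59  ⟶  IMI  (L2)  txn=BusRdX  M[L2]=0
step 8: P1: store L0 := 20  ⟶  IMI  (L0)  txn=BusUpgr  M[L0]=51
step 9: P2: load  L0  ⟶  ISS  (L0)  txn=BusRd+Flush  M[L0]=20
step 10: P0: load  L1  ⟶  SIS  (L1)  txn=BusRd+Flush  M[L1]=64
step 11: P2: load  L2  ⟶  ISS  (L2)  txn=BusRd+Flush  M[L2]=59
step 12: P0: store L1 := 92  ⟶  MII  (L1)  txn=BusUpgr  M[L1]=64
step 13: P2: store L0 := 74  ⟶  IIM  (L0)  txn=BusUpgr  M[L0]=20
step 14: P0: store L2 := 76  ⟶  MII  (L2)  txn=BusRdX  M[L2]=59

memory[L1] = 64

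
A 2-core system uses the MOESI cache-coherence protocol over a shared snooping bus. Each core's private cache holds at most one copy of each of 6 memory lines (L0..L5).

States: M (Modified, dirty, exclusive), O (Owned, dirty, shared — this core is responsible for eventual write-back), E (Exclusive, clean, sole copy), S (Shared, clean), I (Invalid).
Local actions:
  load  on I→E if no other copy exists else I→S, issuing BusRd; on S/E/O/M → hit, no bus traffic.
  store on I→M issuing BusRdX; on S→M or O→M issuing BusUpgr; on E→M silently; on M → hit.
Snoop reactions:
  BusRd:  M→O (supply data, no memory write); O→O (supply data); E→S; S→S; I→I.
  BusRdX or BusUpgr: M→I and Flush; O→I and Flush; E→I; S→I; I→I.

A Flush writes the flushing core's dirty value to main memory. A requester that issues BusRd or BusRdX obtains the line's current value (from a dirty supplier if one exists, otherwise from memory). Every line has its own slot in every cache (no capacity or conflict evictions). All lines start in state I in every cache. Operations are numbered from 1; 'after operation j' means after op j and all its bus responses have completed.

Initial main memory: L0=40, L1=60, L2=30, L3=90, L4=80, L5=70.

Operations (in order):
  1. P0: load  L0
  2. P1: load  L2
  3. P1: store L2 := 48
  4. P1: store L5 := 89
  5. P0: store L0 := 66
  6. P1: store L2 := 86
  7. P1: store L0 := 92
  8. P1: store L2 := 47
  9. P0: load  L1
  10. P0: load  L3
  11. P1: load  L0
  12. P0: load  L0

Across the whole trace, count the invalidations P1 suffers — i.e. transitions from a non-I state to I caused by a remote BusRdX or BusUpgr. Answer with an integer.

invalidations = 0

[1] P0: load  L0 | P0:E(40), P1:I | bus: BusRd
[2] P1: load  L2 | P0:I, P1:E(30) | bus: BusRd
[3] P1: store L2 := 48 | P0:I, P1:M(48) | bus: none
[4] P1: store L5 := 89 | P0:I, P1:M(89) | bus: BusRdX
[5] P0: store L0 := 66 | P0:M(66), P1:I | bus: none
[6] P1: store L2 := 86 | P0:I, P1:M(86) | bus: none
[7] P1: store L0 := 92 | P0:I, P1:M(92) | bus: BusRdX,Flush
[8] P1: store L2 := 47 | P0:I, P1:M(47) | bus: none
[9] P0: load  L1 | P0:E(60), P1:I | bus: BusRd
[10] P0: load  L3 | P0:E(90), P1:I | bus: BusRd
[11] P1: load  L0 | P0:I, P1:M(92) | bus: none
[12] P0: load  L0 | P0:S(92), P1:O(92) | bus: BusRd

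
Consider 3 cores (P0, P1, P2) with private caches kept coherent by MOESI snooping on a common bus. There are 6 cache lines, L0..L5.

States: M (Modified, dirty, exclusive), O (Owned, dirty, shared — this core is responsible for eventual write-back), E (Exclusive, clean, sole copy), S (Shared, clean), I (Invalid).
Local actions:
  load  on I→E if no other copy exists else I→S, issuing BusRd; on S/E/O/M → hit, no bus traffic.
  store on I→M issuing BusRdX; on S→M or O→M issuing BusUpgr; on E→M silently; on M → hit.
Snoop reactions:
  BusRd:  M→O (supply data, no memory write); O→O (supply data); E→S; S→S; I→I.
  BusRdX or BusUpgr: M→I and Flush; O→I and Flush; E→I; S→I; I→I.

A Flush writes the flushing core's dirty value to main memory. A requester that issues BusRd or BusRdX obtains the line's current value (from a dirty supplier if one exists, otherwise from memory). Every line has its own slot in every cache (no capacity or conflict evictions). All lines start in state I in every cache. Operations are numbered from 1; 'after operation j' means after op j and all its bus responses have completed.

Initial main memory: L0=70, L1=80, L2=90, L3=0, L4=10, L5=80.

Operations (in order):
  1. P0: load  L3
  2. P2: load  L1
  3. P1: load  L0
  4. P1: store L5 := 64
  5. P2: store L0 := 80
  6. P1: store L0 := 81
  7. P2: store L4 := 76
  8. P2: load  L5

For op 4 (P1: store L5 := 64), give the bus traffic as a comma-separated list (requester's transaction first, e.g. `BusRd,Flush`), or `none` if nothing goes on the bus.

step 1: P0: load  L3  ⟶  EII  (L3)  txn=BusRd  M[L3]=0
step 2: P2: load  L1  ⟶  IIE  (L1)  txn=BusRd  M[L1]=80
step 3: P1: load  L0  ⟶  IEI  (L0)  txn=BusRd  M[L0]=70
step 4: P1: store L5 := 64  ⟶  IMI  (L5)  txn=BusRdX  M[L5]=80
step 5: P2: store L0 := 80  ⟶  IIM  (L0)  txn=BusRdX  M[L0]=70
step 6: P1: store L0 := 81  ⟶  IMI  (L0)  txn=BusRdX+Flush  M[L0]=80
step 7: P2: store L4 := 76  ⟶  IIM  (L4)  txn=BusRdX  M[L4]=10
step 8: P2: load  L5  ⟶  IOS  (L5)  txn=BusRd  M[L5]=80

bus = BusRdX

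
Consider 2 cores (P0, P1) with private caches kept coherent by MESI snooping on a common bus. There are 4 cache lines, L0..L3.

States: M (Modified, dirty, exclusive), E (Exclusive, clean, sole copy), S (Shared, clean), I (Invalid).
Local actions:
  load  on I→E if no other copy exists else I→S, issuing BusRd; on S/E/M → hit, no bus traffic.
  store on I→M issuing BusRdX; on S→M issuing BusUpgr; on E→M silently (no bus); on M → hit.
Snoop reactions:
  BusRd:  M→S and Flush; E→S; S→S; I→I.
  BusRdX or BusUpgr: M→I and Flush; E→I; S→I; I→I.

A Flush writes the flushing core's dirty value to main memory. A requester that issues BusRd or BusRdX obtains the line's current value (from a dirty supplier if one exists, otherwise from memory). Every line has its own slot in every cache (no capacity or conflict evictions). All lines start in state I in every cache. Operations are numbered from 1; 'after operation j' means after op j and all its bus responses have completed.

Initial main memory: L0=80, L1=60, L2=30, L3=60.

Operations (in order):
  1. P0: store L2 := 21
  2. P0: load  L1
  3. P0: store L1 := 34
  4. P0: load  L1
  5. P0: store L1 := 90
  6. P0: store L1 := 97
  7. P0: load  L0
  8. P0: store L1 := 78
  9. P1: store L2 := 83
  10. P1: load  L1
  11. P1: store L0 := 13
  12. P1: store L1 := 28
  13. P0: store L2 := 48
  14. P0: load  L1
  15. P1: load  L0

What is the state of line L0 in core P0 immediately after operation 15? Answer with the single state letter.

state = I

step 1: P0: store L2 := 21  ⟶  MI  (L2)  txn=BusRdX  M[L2]=30
step 2: P0: load  L1  ⟶  EI  (L1)  txn=BusRd  M[L1]=60
step 3: P0: store L1 := 34  ⟶  MI  (L1)  txn=∅  M[L1]=60
step 4: P0: load  L1  ⟶  MI  (L1)  txn=∅  M[L1]=60
step 5: P0: store L1 := 90  ⟶  MI  (L1)  txn=∅  M[L1]=60
step 6: P0: store L1 := 97  ⟶  MI  (L1)  txn=∅  M[L1]=60
step 7: P0: load  L0  ⟶  EI  (L0)  txn=BusRd  M[L0]=80
step 8: P0: store L1 := 78  ⟶  MI  (L1)  txn=∅  M[L1]=60
step 9: P1: store L2 := 83  ⟶  IM  (L2)  txn=BusRdX+Flush  M[L2]=21
step 10: P1: load  L1  ⟶  SS  (L1)  txn=BusRd+Flush  M[L1]=78
step 11: P1: store L0 := 13  ⟶  IM  (L0)  txn=BusRdX  M[L0]=80
step 12: P1: store L1 := 28  ⟶  IM  (L1)  txn=BusUpgr  M[L1]=78
step 13: P0: store L2 := 48  ⟶  MI  (L2)  txn=BusRdX+Flush  M[L2]=83
step 14: P0: load  L1  ⟶  SS  (L1)  txn=BusRd+Flush  M[L1]=28
step 15: P1: load  L0  ⟶  IM  (L0)  txn=∅  M[L0]=80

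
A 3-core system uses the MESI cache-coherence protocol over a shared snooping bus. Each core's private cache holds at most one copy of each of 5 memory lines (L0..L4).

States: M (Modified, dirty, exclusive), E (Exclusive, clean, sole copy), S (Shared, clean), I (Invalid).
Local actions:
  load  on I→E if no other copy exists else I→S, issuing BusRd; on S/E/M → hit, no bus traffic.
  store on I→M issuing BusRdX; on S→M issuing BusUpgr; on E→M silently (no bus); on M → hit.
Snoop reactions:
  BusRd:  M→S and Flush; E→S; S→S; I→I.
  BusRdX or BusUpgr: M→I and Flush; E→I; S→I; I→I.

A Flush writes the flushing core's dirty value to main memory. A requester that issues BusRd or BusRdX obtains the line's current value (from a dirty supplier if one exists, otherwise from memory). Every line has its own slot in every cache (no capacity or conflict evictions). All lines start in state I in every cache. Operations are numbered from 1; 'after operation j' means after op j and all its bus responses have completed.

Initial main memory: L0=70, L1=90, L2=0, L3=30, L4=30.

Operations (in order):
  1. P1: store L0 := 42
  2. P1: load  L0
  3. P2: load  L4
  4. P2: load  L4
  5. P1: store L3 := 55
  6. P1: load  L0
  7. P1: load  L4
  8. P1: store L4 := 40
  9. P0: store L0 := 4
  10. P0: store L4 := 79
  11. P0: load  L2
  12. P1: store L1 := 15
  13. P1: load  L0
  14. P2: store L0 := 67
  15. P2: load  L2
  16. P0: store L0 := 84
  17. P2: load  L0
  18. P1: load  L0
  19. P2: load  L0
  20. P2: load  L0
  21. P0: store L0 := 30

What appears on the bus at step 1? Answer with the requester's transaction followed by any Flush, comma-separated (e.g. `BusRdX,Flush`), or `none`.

bus = BusRdX

  op1 P1: store L0 := 42 → I/M/I on L0; bus BusRdX; mem=70
  op2 P1: load  L0 → I/M/I on L0; bus (none); mem=70
  op3 P2: load  L4 → I/I/E on L4; bus BusRd; mem=30
  op4 P2: load  L4 → I/I/E on L4; bus (none); mem=30
  op5 P1: store L3 := 55 → I/M/I on L3; bus BusRdX; mem=30
  op6 P1: load  L0 → I/M/I on L0; bus (none); mem=70
  op7 P1: load  L4 → I/S/S on L4; bus BusRd; mem=30
  op8 P1: store L4 := 40 → I/M/I on L4; bus BusUpgr; mem=30
  op9 P0: store L0 := 4 → M/I/I on L0; bus BusRdX Flush; mem=42
  op10 P0: store L4 := 79 → M/I/I on L4; bus BusRdX Flush; mem=40
  op11 P0: load  L2 → E/I/I on L2; bus BusRd; mem=0
  op12 P1: store L1 := 15 → I/M/I on L1; bus BusRdX; mem=90
  op13 P1: load  L0 → S/S/I on L0; bus BusRd Flush; mem=4
  op14 P2: store L0 := 67 → I/I/M on L0; bus BusRdX; mem=4
  op15 P2: load  L2 → S/I/S on L2; bus BusRd; mem=0
  op16 P0: store L0 := 84 → M/I/I on L0; bus BusRdX Flush; mem=67
  op17 P2: load  L0 → S/I/S on L0; bus BusRd Flush; mem=84
  op18 P1: load  L0 → S/S/S on L0; bus BusRd; mem=84
  op19 P2: load  L0 → S/S/S on L0; bus (none); mem=84
  op20 P2: load  L0 → S/S/S on L0; bus (none); mem=84
  op21 P0: store L0 := 30 → M/I/I on L0; bus BusUpgr; mem=84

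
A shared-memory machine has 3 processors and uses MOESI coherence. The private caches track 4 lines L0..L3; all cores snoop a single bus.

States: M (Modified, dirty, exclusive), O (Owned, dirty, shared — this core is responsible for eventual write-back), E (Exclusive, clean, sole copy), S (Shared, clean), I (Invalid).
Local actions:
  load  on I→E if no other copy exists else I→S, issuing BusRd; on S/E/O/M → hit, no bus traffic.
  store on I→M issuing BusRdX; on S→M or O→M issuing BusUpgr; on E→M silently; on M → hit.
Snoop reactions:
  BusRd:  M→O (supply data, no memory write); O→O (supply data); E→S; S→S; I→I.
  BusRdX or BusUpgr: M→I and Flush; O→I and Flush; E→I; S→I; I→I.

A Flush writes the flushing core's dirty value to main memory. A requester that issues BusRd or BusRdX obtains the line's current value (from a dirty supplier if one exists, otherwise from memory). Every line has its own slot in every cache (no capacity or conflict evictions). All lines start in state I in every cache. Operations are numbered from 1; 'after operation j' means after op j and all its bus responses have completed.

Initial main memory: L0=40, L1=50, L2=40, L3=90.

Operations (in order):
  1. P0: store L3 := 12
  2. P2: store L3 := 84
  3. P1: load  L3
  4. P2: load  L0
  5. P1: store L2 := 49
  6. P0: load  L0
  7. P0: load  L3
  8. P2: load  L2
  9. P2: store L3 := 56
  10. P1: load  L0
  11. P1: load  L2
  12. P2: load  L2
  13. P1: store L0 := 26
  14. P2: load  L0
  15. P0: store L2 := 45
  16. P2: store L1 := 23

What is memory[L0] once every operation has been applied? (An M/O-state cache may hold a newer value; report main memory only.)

memory[L0] = 40

step 1: P0: store L3 := 12  ⟶  MII  (L3)  txn=BusRdX  M[L3]=90
step 2: P2: store L3 := 84  ⟶  IIM  (L3)  txn=BusRdX+Flush  M[L3]=12
step 3: P1: load  L3  ⟶  ISO  (L3)  txn=BusRd  M[L3]=12
step 4: P2: load  L0  ⟶  IIE  (L0)  txn=BusRd  M[L0]=40
step 5: P1: store L2 := 49  ⟶  IMI  (L2)  txn=BusRdX  M[L2]=40
step 6: P0: load  L0  ⟶  SIS  (L0)  txn=BusRd  M[L0]=40
step 7: P0: load  L3  ⟶  SSO  (L3)  txn=BusRd  M[L3]=12
step 8: P2: load  L2  ⟶  IOS  (L2)  txn=BusRd  M[L2]=40
step 9: P2: store L3 := 56  ⟶  IIM  (L3)  txn=BusUpgr  M[L3]=12
step 10: P1: load  L0  ⟶  SSS  (L0)  txn=BusRd  M[L0]=40
step 11: P1: load  L2  ⟶  IOS  (L2)  txn=∅  M[L2]=40
step 12: P2: load  L2  ⟶  IOS  (L2)  txn=∅  M[L2]=40
step 13: P1: store L0 := 26  ⟶  IMI  (L0)  txn=BusUpgr  M[L0]=40
step 14: P2: load  L0  ⟶  IOS  (L0)  txn=BusRd  M[L0]=40
step 15: P0: store L2 := 45  ⟶  MII  (L2)  txn=BusRdX+Flush  M[L2]=49
step 16: P2: store L1 := 23  ⟶  IIM  (L1)  txn=BusRdX  M[L1]=50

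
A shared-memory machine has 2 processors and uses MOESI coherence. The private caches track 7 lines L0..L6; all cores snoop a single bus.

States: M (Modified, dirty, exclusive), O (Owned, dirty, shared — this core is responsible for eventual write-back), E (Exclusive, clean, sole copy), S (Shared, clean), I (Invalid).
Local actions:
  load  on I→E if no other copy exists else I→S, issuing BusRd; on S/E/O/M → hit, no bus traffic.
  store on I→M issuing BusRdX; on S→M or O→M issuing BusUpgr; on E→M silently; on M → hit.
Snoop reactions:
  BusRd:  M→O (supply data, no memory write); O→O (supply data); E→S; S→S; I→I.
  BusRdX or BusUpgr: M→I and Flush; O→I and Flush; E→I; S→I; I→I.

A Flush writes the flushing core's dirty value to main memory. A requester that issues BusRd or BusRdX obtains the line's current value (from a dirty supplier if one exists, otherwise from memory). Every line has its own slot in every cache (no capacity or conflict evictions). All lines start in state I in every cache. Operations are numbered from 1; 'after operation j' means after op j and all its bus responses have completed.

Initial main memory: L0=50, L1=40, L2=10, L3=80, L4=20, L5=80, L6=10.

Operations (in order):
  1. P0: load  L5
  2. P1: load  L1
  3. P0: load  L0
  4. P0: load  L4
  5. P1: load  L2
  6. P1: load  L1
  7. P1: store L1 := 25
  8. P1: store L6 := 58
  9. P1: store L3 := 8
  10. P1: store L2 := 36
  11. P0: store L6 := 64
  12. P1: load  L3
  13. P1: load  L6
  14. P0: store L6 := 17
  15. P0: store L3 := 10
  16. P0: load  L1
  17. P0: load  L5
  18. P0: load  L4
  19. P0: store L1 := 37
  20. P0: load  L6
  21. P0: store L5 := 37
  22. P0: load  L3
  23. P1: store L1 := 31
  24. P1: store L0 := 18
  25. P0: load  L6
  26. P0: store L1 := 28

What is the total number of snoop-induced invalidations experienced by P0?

invalidations = 2

  op1 P0: load  L5 → E/I on L5; bus BusRd; mem=80
  op2 P1: load  L1 → I/E on L1; bus BusRd; mem=40
  op3 P0: load  L0 → E/I on L0; bus BusRd; mem=50
  op4 P0: load  L4 → E/I on L4; bus BusRd; mem=20
  op5 P1: load  L2 → I/E on L2; bus BusRd; mem=10
  op6 P1: load  L1 → I/E on L1; bus (none); mem=40
  op7 P1: store L1 := 25 → I/M on L1; bus (none); mem=40
  op8 P1: store L6 := 58 → I/M on L6; bus BusRdX; mem=10
  op9 P1: store L3 := 8 → I/M on L3; bus BusRdX; mem=80
  op10 P1: store L2 := 36 → I/M on L2; bus (none); mem=10
  op11 P0: store L6 := 64 → M/I on L6; bus BusRdX Flush; mem=58
  op12 P1: load  L3 → I/M on L3; bus (none); mem=80
  op13 P1: load  L6 → O/S on L6; bus BusRd; mem=58
  op14 P0: store L6 := 17 → M/I on L6; bus BusUpgr; mem=58
  op15 P0: store L3 := 10 → M/I on L3; bus BusRdX Flush; mem=8
  op16 P0: load  L1 → S/O on L1; bus BusRd; mem=40
  op17 P0: load  L5 → E/I on L5; bus (none); mem=80
  op18 P0: load  L4 → E/I on L4; bus (none); mem=20
  op19 P0: store L1 := 37 → M/I on L1; bus BusUpgr Flush; mem=25
  op20 P0: load  L6 → M/I on L6; bus (none); mem=58
  op21 P0: store L5 := 37 → M/I on L5; bus (none); mem=80
  op22 P0: load  L3 → M/I on L3; bus (none); mem=8
  op23 P1: store L1 := 31 → I/M on L1; bus BusRdX Flush; mem=37
  op24 P1: store L0 := 18 → I/M on L0; bus BusRdX; mem=50
  op25 P0: load  L6 → M/I on L6; bus (none); mem=58
  op26 P0: store L1 := 28 → M/I on L1; bus BusRdX Flush; mem=31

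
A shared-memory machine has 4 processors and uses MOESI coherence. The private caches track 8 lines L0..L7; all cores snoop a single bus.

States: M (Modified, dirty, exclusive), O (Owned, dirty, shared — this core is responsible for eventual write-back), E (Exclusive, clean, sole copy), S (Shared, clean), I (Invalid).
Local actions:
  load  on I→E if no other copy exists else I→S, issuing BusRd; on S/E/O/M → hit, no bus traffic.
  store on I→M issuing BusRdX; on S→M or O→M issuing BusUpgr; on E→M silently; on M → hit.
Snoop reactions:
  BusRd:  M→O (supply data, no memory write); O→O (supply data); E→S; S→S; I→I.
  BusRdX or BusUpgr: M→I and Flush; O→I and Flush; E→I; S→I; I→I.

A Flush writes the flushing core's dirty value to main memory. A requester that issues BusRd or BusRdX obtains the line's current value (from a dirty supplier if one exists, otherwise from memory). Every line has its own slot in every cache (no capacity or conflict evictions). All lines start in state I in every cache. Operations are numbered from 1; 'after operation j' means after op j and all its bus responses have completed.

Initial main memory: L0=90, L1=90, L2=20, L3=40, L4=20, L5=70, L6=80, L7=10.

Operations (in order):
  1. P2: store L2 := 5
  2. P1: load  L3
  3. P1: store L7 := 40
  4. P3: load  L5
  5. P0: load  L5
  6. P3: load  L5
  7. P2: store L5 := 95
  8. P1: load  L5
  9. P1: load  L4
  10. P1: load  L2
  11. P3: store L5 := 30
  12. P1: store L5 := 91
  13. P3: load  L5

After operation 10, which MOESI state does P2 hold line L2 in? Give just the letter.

step 1: P2: store L2 := 5  ⟶  IIMI  (L2)  txn=BusRdX  M[L2]=20
step 2: P1: load  L3  ⟶  IEII  (L3)  txn=BusRd  M[L3]=40
step 3: P1: store L7 := 40  ⟶  IMII  (L7)  txn=BusRdX  M[L7]=10
step 4: P3: load  L5  ⟶  IIIE  (L5)  txn=BusRd  M[L5]=70
step 5: P0: load  L5  ⟶  SIIS  (L5)  txn=BusRd  M[L5]=70
step 6: P3: load  L5  ⟶  SIIS  (L5)  txn=∅  M[L5]=70
step 7: P2: store L5 := 95  ⟶  IIMI  (L5)  txn=BusRdX  M[L5]=70
step 8: P1: load  L5  ⟶  ISOI  (L5)  txn=BusRd  M[L5]=70
step 9: P1: load  L4  ⟶  IEII  (L4)  txn=BusRd  M[L4]=20
step 10: P1: load  L2  ⟶  ISOI  (L2)  txn=BusRd  M[L2]=20
step 11: P3: store L5 := 30  ⟶  IIIM  (L5)  txn=BusRdX+Flush  M[L5]=95
step 12: P1: store L5 := 91  ⟶  IMII  (L5)  txn=BusRdX+Flush  M[L5]=30
step 13: P3: load  L5  ⟶  IOIS  (L5)  txn=BusRd  M[L5]=30

state = O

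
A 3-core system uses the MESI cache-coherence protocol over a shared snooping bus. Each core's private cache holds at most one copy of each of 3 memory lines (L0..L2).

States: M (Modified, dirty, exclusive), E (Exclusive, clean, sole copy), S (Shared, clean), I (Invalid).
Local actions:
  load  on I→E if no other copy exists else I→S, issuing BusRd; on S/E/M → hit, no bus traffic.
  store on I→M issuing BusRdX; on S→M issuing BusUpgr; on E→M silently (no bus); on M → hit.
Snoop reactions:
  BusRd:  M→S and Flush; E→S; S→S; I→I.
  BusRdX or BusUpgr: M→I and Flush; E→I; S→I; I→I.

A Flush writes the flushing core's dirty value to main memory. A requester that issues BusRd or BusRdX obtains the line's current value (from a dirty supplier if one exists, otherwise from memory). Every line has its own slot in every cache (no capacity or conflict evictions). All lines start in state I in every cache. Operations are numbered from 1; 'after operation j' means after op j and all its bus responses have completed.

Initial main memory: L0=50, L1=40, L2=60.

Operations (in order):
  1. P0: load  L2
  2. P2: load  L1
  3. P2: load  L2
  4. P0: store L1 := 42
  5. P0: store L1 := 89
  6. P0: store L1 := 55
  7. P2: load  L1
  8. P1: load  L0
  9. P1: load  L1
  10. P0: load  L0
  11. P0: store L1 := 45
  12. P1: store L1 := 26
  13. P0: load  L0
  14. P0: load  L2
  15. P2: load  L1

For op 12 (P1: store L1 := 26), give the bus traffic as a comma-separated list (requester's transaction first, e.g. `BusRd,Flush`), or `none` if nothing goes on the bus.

bus = BusRdX,Flush

  op1 P0: load  L2 → E/I/I on L2; bus BusRd; mem=60
  op2 P2: load  L1 → I/I/E on L1; bus BusRd; mem=40
  op3 P2: load  L2 → S/I/S on L2; bus BusRd; mem=60
  op4 P0: store L1 := 42 → M/I/I on L1; bus BusRdX; mem=40
  op5 P0: store L1 := 89 → M/I/I on L1; bus (none); mem=40
  op6 P0: store L1 := 55 → M/I/I on L1; bus (none); mem=40
  op7 P2: load  L1 → S/I/S on L1; bus BusRd Flush; mem=55
  op8 P1: load  L0 → I/E/I on L0; bus BusRd; mem=50
  op9 P1: load  L1 → S/S/S on L1; bus BusRd; mem=55
  op10 P0: load  L0 → S/S/I on L0; bus BusRd; mem=50
  op11 P0: store L1 := 45 → M/I/I on L1; bus BusUpgr; mem=55
  op12 P1: store L1 := 26 → I/M/I on L1; bus BusRdX Flush; mem=45
  op13 P0: load  L0 → S/S/I on L0; bus (none); mem=50
  op14 P0: load  L2 → S/I/S on L2; bus (none); mem=60
  op15 P2: load  L1 → I/S/S on L1; bus BusRd Flush; mem=26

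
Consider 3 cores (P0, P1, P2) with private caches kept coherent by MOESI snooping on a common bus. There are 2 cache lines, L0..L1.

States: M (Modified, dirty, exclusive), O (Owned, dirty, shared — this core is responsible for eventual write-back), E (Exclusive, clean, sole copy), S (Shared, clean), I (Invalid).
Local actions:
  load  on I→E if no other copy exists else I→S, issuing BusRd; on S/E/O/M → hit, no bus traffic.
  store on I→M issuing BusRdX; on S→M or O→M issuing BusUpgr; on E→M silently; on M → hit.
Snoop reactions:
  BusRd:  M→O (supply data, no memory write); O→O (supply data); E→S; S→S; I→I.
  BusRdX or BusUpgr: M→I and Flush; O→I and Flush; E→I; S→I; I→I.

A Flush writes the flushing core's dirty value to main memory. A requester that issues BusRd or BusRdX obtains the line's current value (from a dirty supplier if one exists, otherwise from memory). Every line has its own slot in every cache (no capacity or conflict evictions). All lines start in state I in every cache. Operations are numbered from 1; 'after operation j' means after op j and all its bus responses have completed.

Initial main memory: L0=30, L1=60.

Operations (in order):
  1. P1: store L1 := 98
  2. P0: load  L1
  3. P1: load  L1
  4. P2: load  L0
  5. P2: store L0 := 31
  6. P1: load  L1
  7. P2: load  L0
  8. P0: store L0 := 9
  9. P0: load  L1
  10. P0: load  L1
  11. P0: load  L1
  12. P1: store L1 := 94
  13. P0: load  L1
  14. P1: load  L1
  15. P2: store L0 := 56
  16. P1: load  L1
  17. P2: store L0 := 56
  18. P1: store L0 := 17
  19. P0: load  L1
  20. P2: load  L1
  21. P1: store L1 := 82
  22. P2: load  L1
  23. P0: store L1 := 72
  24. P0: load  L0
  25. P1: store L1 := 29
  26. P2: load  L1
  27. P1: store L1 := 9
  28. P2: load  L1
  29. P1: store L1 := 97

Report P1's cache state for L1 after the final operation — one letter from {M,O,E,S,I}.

1. P1: store L1 := 98  bus=[BusRdX]  L1: P0=I P1=M P2=I  mem[L1]=60
2. P0: load  L1  bus=[BusRd]  L1: P0=S P1=O P2=I  mem[L1]=60
3. P1: load  L1  bus=[-]  L1: P0=S P1=O P2=I  mem[L1]=60
4. P2: load  L0  bus=[BusRd]  L0: P0=I P1=I P2=E  mem[L0]=30
5. P2: store L0 := 31  bus=[-]  L0: P0=I P1=I P2=M  mem[L0]=30
6. P1: load  L1  bus=[-]  L1: P0=S P1=O P2=I  mem[L1]=60
7. P2: load  L0  bus=[-]  L0: P0=I P1=I P2=M  mem[L0]=30
8. P0: store L0 := 9  bus=[BusRdX,Flush]  L0: P0=M P1=I P2=I  mem[L0]=31
9. P0: load  L1  bus=[-]  L1: P0=S P1=O P2=I  mem[L1]=60
10. P0: load  L1  bus=[-]  L1: P0=S P1=O P2=I  mem[L1]=60
11. P0: load  L1  bus=[-]  L1: P0=S P1=O P2=I  mem[L1]=60
12. P1: store L1 := 94  bus=[BusUpgr]  L1: P0=I P1=M P2=I  mem[L1]=60
13. P0: load  L1  bus=[BusRd]  L1: P0=S P1=O P2=I  mem[L1]=60
14. P1: load  L1  bus=[-]  L1: P0=S P1=O P2=I  mem[L1]=60
15. P2: store L0 := 56  bus=[BusRdX,Flush]  L0: P0=I P1=I P2=M  mem[L0]=9
16. P1: load  L1  bus=[-]  L1: P0=S P1=O P2=I  mem[L1]=60
17. P2: store L0 := 56  bus=[-]  L0: P0=I P1=I P2=M  mem[L0]=9
18. P1: store L0 := 17  bus=[BusRdX,Flush]  L0: P0=I P1=M P2=I  mem[L0]=56
19. P0: load  L1  bus=[-]  L1: P0=S P1=O P2=I  mem[L1]=60
20. P2: load  L1  bus=[BusRd]  L1: P0=S P1=O P2=S  mem[L1]=60
21. P1: store L1 := 82  bus=[BusUpgr]  L1: P0=I P1=M P2=I  mem[L1]=60
22. P2: load  L1  bus=[BusRd]  L1: P0=I P1=O P2=S  mem[L1]=60
23. P0: store L1 := 72  bus=[BusRdX,Flush]  L1: P0=M P1=I P2=I  mem[L1]=82
24. P0: load  L0  bus=[BusRd]  L0: P0=S P1=O P2=I  mem[L0]=56
25. P1: store L1 := 29  bus=[BusRdX,Flush]  L1: P0=I P1=M P2=I  mem[L1]=72
26. P2: load  L1  bus=[BusRd]  L1: P0=I P1=O P2=S  mem[L1]=72
27. P1: store L1 := 9  bus=[BusUpgr]  L1: P0=I P1=M P2=I  mem[L1]=72
28. P2: load  L1  bus=[BusRd]  L1: P0=I P1=O P2=S  mem[L1]=72
29. P1: store L1 := 97  bus=[BusUpgr]  L1: P0=I P1=M P2=I  mem[L1]=72

state = M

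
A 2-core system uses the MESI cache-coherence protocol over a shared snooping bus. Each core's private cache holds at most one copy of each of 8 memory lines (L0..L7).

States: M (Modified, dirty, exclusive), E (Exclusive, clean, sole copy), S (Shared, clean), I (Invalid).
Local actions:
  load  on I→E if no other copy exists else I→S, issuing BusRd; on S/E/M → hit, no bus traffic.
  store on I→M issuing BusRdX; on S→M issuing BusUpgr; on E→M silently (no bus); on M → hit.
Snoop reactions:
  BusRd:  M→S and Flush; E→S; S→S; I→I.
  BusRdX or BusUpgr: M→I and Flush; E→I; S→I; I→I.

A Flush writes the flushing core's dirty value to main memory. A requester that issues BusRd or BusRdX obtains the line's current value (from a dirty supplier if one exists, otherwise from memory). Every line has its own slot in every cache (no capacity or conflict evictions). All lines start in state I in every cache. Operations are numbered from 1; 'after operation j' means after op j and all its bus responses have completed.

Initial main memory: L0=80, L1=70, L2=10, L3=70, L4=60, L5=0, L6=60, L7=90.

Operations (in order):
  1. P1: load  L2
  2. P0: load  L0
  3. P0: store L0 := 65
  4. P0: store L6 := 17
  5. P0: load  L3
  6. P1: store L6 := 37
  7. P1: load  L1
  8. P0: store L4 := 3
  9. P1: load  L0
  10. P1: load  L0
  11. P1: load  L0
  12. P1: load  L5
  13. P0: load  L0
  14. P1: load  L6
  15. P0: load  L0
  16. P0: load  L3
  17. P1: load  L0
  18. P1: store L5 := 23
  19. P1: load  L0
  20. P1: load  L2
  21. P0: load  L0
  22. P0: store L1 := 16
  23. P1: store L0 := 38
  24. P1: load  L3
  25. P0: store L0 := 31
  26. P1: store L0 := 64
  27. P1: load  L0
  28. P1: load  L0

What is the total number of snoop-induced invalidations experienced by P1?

invalidations = 2

[1] P1: load  L2 | P0:I, P1:E(10) | bus: BusRd
[2] P0: load  L0 | P0:E(80), P1:I | bus: BusRd
[3] P0: store L0 := 65 | P0:M(65), P1:I | bus: none
[4] P0: store L6 := 17 | P0:M(17), P1:I | bus: BusRdX
[5] P0: load  L3 | P0:E(70), P1:I | bus: BusRd
[6] P1: store L6 := 37 | P0:I, P1:M(37) | bus: BusRdX,Flush
[7] P1: load  L1 | P0:I, P1:E(70) | bus: BusRd
[8] P0: store L4 := 3 | P0:M(3), P1:I | bus: BusRdX
[9] P1: load  L0 | P0:S(65), P1:S(65) | bus: BusRd,Flush
[10] P1: load  L0 | P0:S(65), P1:S(65) | bus: none
[11] P1: load  L0 | P0:S(65), P1:S(65) | bus: none
[12] P1: load  L5 | P0:I, P1:E(0) | bus: BusRd
[13] P0: load  L0 | P0:S(65), P1:S(65) | bus: none
[14] P1: load  L6 | P0:I, P1:M(37) | bus: none
[15] P0: load  L0 | P0:S(65), P1:S(65) | bus: none
[16] P0: load  L3 | P0:E(70), P1:I | bus: none
[17] P1: load  L0 | P0:S(65), P1:S(65) | bus: none
[18] P1: store L5 := 23 | P0:I, P1:M(23) | bus: none
[19] P1: load  L0 | P0:S(65), P1:S(65) | bus: none
[20] P1: load  L2 | P0:I, P1:E(10) | bus: none
[21] P0: load  L0 | P0:S(65), P1:S(65) | bus: none
[22] P0: store L1 := 16 | P0:M(16), P1:I | bus: BusRdX
[23] P1: store L0 := 38 | P0:I, P1:M(38) | bus: BusUpgr
[24] P1: load  L3 | P0:S(70), P1:S(70) | bus: BusRd
[25] P0: store L0 := 31 | P0:M(31), P1:I | bus: BusRdX,Flush
[26] P1: store L0 := 64 | P0:I, P1:M(64) | bus: BusRdX,Flush
[27] P1: load  L0 | P0:I, P1:M(64) | bus: none
[28] P1: load  L0 | P0:I, P1:M(64) | bus: none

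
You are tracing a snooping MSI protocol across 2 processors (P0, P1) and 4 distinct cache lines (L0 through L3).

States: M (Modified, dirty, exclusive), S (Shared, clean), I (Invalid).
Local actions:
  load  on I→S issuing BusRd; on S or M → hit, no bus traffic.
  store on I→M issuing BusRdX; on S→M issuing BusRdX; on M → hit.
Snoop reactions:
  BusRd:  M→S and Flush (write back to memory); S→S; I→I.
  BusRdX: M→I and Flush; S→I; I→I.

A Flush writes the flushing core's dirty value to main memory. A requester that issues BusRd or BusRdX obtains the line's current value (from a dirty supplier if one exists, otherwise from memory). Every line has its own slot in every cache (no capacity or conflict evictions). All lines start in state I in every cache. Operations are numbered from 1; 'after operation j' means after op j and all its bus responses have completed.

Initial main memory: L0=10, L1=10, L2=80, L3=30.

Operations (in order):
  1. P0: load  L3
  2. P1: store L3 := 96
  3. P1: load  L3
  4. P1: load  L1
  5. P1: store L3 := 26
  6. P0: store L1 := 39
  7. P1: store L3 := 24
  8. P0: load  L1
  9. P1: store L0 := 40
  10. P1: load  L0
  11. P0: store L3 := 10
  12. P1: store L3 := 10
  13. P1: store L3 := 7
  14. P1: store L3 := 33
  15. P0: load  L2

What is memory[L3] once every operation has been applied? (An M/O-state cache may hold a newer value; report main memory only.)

memory[L3] = 10

  op1 P0: load  L3 → S/I on L3; bus BusRd; mem=30
  op2 P1: store L3 := 96 → I/M on L3; bus BusRdX; mem=30
  op3 P1: load  L3 → I/M on L3; bus (none); mem=30
  op4 P1: load  L1 → I/S on L1; bus BusRd; mem=10
  op5 P1: store L3 := 26 → I/M on L3; bus (none); mem=30
  op6 P0: store L1 := 39 → M/I on L1; bus BusRdX; mem=10
  op7 P1: store L3 := 24 → I/M on L3; bus (none); mem=30
  op8 P0: load  L1 → M/I on L1; bus (none); mem=10
  op9 P1: store L0 := 40 → I/M on L0; bus BusRdX; mem=10
  op10 P1: load  L0 → I/M on L0; bus (none); mem=10
  op11 P0: store L3 := 10 → M/I on L3; bus BusRdX Flush; mem=24
  op12 P1: store L3 := 10 → I/M on L3; bus BusRdX Flush; mem=10
  op13 P1: store L3 := 7 → I/M on L3; bus (none); mem=10
  op14 P1: store L3 := 33 → I/M on L3; bus (none); mem=10
  op15 P0: load  L2 → S/I on L2; bus BusRd; mem=80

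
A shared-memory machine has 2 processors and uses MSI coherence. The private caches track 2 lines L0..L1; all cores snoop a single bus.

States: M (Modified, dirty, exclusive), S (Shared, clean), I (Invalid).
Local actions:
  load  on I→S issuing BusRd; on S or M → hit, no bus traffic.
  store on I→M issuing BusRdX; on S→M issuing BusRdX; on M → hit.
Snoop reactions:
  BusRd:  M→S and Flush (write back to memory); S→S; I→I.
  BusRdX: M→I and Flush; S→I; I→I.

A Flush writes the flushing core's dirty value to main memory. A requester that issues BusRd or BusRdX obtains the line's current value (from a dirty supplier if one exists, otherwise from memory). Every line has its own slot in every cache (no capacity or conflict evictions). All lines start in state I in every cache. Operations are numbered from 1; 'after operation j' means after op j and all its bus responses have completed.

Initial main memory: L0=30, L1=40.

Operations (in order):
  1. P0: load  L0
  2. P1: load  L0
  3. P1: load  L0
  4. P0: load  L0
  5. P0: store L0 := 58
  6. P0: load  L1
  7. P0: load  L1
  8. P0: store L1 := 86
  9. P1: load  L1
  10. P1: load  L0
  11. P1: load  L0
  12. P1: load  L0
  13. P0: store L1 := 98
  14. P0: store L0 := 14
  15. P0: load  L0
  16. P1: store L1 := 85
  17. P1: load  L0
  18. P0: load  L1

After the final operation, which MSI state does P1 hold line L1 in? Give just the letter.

1. P0: load  L0  bus=[BusRd]  L0: P0=S P1=I  mem[L0]=30
2. P1: load  L0  bus=[BusRd]  L0: P0=S P1=S  mem[L0]=30
3. P1: load  L0  bus=[-]  L0: P0=S P1=S  mem[L0]=30
4. P0: load  L0  bus=[-]  L0: P0=S P1=S  mem[L0]=30
5. P0: store L0 := 58  bus=[BusRdX]  L0: P0=M P1=I  mem[L0]=30
6. P0: load  L1  bus=[BusRd]  L1: P0=S P1=I  mem[L1]=40
7. P0: load  L1  bus=[-]  L1: P0=S P1=I  mem[L1]=40
8. P0: store L1 := 86  bus=[BusRdX]  L1: P0=M P1=I  mem[L1]=40
9. P1: load  L1  bus=[BusRd,Flush]  L1: P0=S P1=S  mem[L1]=86
10. P1: load  L0  bus=[BusRd,Flush]  L0: P0=S P1=S  mem[L0]=58
11. P1: load  L0  bus=[-]  L0: P0=S P1=S  mem[L0]=58
12. P1: load  L0  bus=[-]  L0: P0=S P1=S  mem[L0]=58
13. P0: store L1 := 98  bus=[BusRdX]  L1: P0=M P1=I  mem[L1]=86
14. P0: store L0 := 14  bus=[BusRdX]  L0: P0=M P1=I  mem[L0]=58
15. P0: load  L0  bus=[-]  L0: P0=M P1=I  mem[L0]=58
16. P1: store L1 := 85  bus=[BusRdX,Flush]  L1: P0=I P1=M  mem[L1]=98
17. P1: load  L0  bus=[BusRd,Flush]  L0: P0=S P1=S  mem[L0]=14
18. P0: load  L1  bus=[BusRd,Flush]  L1: P0=S P1=S  mem[L1]=85

state = S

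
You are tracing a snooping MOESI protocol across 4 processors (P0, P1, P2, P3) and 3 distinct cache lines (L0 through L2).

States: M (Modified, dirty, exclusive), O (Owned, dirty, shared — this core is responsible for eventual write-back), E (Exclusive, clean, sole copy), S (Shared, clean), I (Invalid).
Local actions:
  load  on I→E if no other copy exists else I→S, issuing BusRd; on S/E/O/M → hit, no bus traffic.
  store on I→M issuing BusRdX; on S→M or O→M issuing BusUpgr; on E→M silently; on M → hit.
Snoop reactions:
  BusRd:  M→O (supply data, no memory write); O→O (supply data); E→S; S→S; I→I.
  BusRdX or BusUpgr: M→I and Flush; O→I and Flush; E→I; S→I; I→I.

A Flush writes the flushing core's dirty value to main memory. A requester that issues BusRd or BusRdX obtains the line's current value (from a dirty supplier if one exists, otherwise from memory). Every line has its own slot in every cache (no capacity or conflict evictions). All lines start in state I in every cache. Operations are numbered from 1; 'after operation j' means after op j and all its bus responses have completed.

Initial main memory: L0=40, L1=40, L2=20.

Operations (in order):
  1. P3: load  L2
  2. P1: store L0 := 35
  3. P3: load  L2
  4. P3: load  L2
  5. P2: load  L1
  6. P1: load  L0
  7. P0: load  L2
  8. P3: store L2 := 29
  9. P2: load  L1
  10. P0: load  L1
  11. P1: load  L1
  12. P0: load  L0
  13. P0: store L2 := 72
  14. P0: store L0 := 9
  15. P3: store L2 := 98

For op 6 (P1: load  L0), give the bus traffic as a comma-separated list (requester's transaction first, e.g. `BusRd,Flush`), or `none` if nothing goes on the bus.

bus = none

step 1: P3: load  L2  ⟶  IIIE  (L2)  txn=BusRd  M[L2]=20
step 2: P1: store L0 := 35  ⟶  IMII  (L0)  txn=BusRdX  M[L0]=40
step 3: P3: load  L2  ⟶  IIIE  (L2)  txn=∅  M[L2]=20
step 4: P3: load  L2  ⟶  IIIE  (L2)  txn=∅  M[L2]=20
step 5: P2: load  L1  ⟶  IIEI  (L1)  txn=BusRd  M[L1]=40
step 6: P1: load  L0  ⟶  IMII  (L0)  txn=∅  M[L0]=40
step 7: P0: load  L2  ⟶  SIIS  (L2)  txn=BusRd  M[L2]=20
step 8: P3: store L2 := 29  ⟶  IIIM  (L2)  txn=BusUpgr  M[L2]=20
step 9: P2: load  L1  ⟶  IIEI  (L1)  txn=∅  M[L1]=40
step 10: P0: load  L1  ⟶  SISI  (L1)  txn=BusRd  M[L1]=40
step 11: P1: load  L1  ⟶  SSSI  (L1)  txn=BusRd  M[L1]=40
step 12: P0: load  L0  ⟶  SOII  (L0)  txn=BusRd  M[L0]=40
step 13: P0: store L2 := 72  ⟶  MIII  (L2)  txn=BusRdX+Flush  M[L2]=29
step 14: P0: store L0 := 9  ⟶  MIII  (L0)  txn=BusUpgr+Flush  M[L0]=35
step 15: P3: store L2 := 98  ⟶  IIIM  (L2)  txn=BusRdX+Flush  M[L2]=72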